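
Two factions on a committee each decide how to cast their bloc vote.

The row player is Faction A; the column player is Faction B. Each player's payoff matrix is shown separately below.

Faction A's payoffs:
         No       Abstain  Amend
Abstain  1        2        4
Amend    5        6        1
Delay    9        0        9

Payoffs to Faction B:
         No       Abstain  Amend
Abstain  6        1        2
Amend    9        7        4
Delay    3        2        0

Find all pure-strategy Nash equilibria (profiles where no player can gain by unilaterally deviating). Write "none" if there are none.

Faction A against No: payoffs 1, 5, 9 → best response Delay.
Faction A against Abstain: payoffs 2, 6, 0 → best response Amend.
Faction A against Amend: payoffs 4, 1, 9 → best response Delay.
Faction B against Abstain: payoffs 6, 1, 2 → best response No.
Faction B against Amend: payoffs 9, 7, 4 → best response No.
Faction B against Delay: payoffs 3, 2, 0 → best response No.
Mutual best responses: (Delay, No).

(Delay, No)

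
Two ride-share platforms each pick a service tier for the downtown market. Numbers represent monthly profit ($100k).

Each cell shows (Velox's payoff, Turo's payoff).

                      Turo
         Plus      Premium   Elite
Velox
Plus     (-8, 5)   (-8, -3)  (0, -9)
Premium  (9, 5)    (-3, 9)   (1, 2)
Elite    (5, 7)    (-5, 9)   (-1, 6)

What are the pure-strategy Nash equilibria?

The unique pure-strategy Nash equilibrium is (Premium, Premium).

Check each profile: it is a Nash equilibrium iff no player can strictly gain by switching unilaterally.
(Plus, Plus): Velox can switch to Premium (-8 → 9). Not NE.
(Plus, Premium): Velox can switch to Premium (-8 → -3). Not NE.
(Plus, Elite): Velox can switch to Premium (0 → 1). Not NE.
(Premium, Plus): Turo can switch to Premium (5 → 9). Not NE.
(Premium, Premium): Velox gets -3, best alternative -5; Turo gets 9, best alternative 5. No profitable deviation — NE.
(Premium, Elite): Turo can switch to Plus (2 → 5). Not NE.
(Elite, Plus): Velox can switch to Premium (5 → 9). Not NE.
(The remaining 2 profiles each have a profitable deviation by the same check.)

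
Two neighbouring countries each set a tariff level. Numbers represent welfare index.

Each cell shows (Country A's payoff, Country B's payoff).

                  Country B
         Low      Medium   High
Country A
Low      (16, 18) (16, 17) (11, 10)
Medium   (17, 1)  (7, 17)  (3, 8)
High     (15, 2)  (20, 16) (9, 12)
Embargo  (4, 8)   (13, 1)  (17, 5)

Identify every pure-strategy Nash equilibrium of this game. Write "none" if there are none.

Mark each player's best response to every combination of opponents' strategies; a profile where every player is best-responding is a pure Nash equilibrium.
Country A against Low: payoffs 16, 17, 15, 4 → best response Medium.
Country A against Medium: payoffs 16, 7, 20, 13 → best response High.
Country A against High: payoffs 11, 3, 9, 17 → best response Embargo.
Country B against Low: payoffs 18, 17, 10 → best response Low.
Country B against Medium: payoffs 1, 17, 8 → best response Medium.
Country B against High: payoffs 2, 16, 12 → best response Medium.
Country B against Embargo: payoffs 8, 1, 5 → best response Low.
Mutual best responses: (High, Medium).

The unique pure-strategy Nash equilibrium is (High, Medium).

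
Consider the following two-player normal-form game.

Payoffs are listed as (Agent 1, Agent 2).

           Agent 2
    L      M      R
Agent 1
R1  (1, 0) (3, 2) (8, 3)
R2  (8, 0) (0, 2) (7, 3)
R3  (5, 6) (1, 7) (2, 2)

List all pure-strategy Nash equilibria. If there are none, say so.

The unique pure-strategy Nash equilibrium is (R1, R).

Mark each player's best response to every combination of opponents' strategies; a profile where every player is best-responding is a pure Nash equilibrium.
Agent 1 against L: payoffs 1, 8, 5 → best response R2.
Agent 1 against M: payoffs 3, 0, 1 → best response R1.
Agent 1 against R: payoffs 8, 7, 2 → best response R1.
Agent 2 against R1: payoffs 0, 2, 3 → best response R.
Agent 2 against R2: payoffs 0, 2, 3 → best response R.
Agent 2 against R3: payoffs 6, 7, 2 → best response M.
Mutual best responses: (R1, R).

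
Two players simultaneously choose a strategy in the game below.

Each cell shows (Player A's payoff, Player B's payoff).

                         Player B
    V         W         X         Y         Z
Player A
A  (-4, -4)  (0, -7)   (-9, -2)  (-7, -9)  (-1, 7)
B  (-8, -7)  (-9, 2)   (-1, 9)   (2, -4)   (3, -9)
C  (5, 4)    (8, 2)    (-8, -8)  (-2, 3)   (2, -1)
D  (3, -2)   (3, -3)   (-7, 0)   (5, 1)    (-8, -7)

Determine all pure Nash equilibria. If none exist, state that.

Check each profile: it is a Nash equilibrium iff no player can strictly gain by switching unilaterally.
(A, V): Player A can switch to C (-4 → 5). Not NE.
(A, W): Player A can switch to C (0 → 8). Not NE.
(A, X): Player A can switch to B (-9 → -1). Not NE.
(A, Y): Player A can switch to B (-7 → 2). Not NE.
(A, Z): Player A can switch to B (-1 → 3). Not NE.
(B, V): Player A can switch to A (-8 → -4). Not NE.
(B, W): Player A can switch to A (-9 → 0). Not NE.
(B, X): Player A gets -1, best alternative -7; Player B gets 9, best alternative 2. No profitable deviation — NE.
(B, Y): Player A can switch to D (2 → 5). Not NE.
(B, Z): Player B can switch to V (-9 → -7). Not NE.
(C, V): Player A gets 5, best alternative 3; Player B gets 4, best alternative 3. No profitable deviation — NE.
(C, W): Player B can switch to V (2 → 4). Not NE.
(D, Y): Player A gets 5, best alternative 2; Player B gets 1, best alternative 0. No profitable deviation — NE.
(The remaining 7 profiles each have a profitable deviation by the same check.)

The pure Nash equilibria are (B, X); (C, V); (D, Y).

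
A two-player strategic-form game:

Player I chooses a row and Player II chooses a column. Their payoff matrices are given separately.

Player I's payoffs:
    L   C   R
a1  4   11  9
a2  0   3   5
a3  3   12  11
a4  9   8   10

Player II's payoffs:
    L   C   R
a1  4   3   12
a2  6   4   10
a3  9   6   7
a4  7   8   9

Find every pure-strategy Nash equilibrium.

(a1, L): Player I can switch to a4 (4 → 9). Not NE.
(a1, C): Player I can switch to a3 (11 → 12). Not NE.
(a1, R): Player I can switch to a3 (9 → 11). Not NE.
(a2, L): Player I can switch to a1 (0 → 4). Not NE.
(a2, C): Player I can switch to a1 (3 → 11). Not NE.
(a2, R): Player I can switch to a1 (5 → 9). Not NE.
(a3, L): Player I can switch to a1 (3 → 4). Not NE.
(a3, C): Player II can switch to L (6 → 9). Not NE.
(a3, R): Player II can switch to L (7 → 9). Not NE.
(a4, L): Player II can switch to C (7 → 8). Not NE.
(a4, C): Player I can switch to a1 (8 → 11). Not NE.
(a4, R): Player I can switch to a3 (10 → 11). Not NE.

There is no pure-strategy Nash equilibrium.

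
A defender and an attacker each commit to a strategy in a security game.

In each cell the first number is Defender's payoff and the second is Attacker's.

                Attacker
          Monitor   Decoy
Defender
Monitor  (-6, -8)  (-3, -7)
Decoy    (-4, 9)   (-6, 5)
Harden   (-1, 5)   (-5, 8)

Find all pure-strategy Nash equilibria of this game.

Defender against Monitor: payoffs -6, -4, -1 → best response Harden.
Defender against Decoy: payoffs -3, -6, -5 → best response Monitor.
Attacker against Monitor: payoffs -8, -7 → best response Decoy.
Attacker against Decoy: payoffs 9, 5 → best response Monitor.
Attacker against Harden: payoffs 5, 8 → best response Decoy.
Mutual best responses: (Monitor, Decoy).

The unique pure-strategy Nash equilibrium is (Monitor, Decoy).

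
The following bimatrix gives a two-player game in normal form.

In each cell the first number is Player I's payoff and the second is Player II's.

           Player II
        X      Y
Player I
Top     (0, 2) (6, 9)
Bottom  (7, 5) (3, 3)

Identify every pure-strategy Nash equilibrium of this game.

(Top, X): Player I can switch to Bottom (0 → 7). Not NE.
(Top, Y): Player I gets 6, best alternative 3; Player II gets 9, best alternative 2. No profitable deviation — NE.
(Bottom, X): Player I gets 7, best alternative 0; Player II gets 5, best alternative 3. No profitable deviation — NE.
(Bottom, Y): Player I can switch to Top (3 → 6). Not NE.

(Top, Y), (Bottom, X)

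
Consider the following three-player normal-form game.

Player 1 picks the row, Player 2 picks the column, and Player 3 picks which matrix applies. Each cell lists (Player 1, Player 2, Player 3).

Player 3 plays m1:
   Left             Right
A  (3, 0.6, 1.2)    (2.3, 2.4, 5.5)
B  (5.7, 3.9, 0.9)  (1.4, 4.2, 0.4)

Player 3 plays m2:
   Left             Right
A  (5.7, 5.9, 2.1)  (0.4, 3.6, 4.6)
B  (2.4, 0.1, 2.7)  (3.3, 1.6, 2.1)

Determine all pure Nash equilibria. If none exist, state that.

The pure Nash equilibria are (A, Left, m2), (A, Right, m1), (B, Right, m2).

Player 1 against (Left, m1): payoffs 3, 5.7 → best response B.
Player 1 against (Left, m2): payoffs 5.7, 2.4 → best response A.
Player 1 against (Right, m1): payoffs 2.3, 1.4 → best response A.
Player 1 against (Right, m2): payoffs 0.4, 3.3 → best response B.
Player 2 against (A, m1): payoffs 0.6, 2.4 → best response Right.
Player 2 against (A, m2): payoffs 5.9, 3.6 → best response Left.
Player 2 against (B, m1): payoffs 3.9, 4.2 → best response Right.
Player 2 against (B, m2): payoffs 0.1, 1.6 → best response Right.
Player 3 against (A, Left): payoffs 1.2, 2.1 → best response m2.
Player 3 against (A, Right): payoffs 5.5, 4.6 → best response m1.
Player 3 against (B, Left): payoffs 0.9, 2.7 → best response m2.
Player 3 against (B, Right): payoffs 0.4, 2.1 → best response m2.
Mutual best responses: (A, Left, m2); (A, Right, m1); (B, Right, m2).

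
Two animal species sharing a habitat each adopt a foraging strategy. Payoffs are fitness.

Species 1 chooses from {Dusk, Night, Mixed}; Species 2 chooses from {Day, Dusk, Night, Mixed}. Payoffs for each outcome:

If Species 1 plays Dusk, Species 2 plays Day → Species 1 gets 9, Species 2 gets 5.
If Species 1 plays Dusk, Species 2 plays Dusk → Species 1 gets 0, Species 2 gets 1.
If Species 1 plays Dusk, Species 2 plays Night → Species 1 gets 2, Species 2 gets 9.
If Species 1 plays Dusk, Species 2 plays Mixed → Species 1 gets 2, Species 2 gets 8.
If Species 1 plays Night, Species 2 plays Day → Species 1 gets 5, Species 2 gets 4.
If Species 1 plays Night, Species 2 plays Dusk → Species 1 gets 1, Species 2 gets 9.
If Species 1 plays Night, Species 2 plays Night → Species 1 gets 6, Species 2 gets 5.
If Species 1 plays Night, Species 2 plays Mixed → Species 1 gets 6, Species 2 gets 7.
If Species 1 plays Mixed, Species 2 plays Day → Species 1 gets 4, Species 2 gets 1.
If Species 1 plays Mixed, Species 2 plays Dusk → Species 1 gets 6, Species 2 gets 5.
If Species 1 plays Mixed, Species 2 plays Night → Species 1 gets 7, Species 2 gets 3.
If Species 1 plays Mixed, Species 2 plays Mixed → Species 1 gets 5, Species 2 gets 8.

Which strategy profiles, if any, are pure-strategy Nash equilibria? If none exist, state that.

No pure-strategy Nash equilibrium.

Species 1 against Day: payoffs 9, 5, 4 → best response Dusk.
Species 1 against Dusk: payoffs 0, 1, 6 → best response Mixed.
Species 1 against Night: payoffs 2, 6, 7 → best response Mixed.
Species 1 against Mixed: payoffs 2, 6, 5 → best response Night.
Species 2 against Dusk: payoffs 5, 1, 9, 8 → best response Night.
Species 2 against Night: payoffs 4, 9, 5, 7 → best response Dusk.
Species 2 against Mixed: payoffs 1, 5, 3, 8 → best response Mixed.
No profile is a mutual best response for all players.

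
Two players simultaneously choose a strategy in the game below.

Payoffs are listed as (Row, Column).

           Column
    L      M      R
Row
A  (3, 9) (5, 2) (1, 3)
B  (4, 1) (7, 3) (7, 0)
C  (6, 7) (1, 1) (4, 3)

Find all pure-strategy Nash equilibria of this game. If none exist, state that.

Pure-strategy Nash equilibria: (B, M) and (C, L)

Check each profile: it is a Nash equilibrium iff no player can strictly gain by switching unilaterally.
(A, L): Row can switch to B (3 → 4). Not NE.
(A, M): Row can switch to B (5 → 7). Not NE.
(A, R): Row can switch to B (1 → 7). Not NE.
(B, L): Row can switch to C (4 → 6). Not NE.
(B, M): Row gets 7, best alternative 5; Column gets 3, best alternative 1. No profitable deviation — NE.
(B, R): Column can switch to L (0 → 1). Not NE.
(C, L): Row gets 6, best alternative 4; Column gets 7, best alternative 3. No profitable deviation — NE.
(C, M): Row can switch to A (1 → 5). Not NE.
(C, R): Row can switch to B (4 → 7). Not NE.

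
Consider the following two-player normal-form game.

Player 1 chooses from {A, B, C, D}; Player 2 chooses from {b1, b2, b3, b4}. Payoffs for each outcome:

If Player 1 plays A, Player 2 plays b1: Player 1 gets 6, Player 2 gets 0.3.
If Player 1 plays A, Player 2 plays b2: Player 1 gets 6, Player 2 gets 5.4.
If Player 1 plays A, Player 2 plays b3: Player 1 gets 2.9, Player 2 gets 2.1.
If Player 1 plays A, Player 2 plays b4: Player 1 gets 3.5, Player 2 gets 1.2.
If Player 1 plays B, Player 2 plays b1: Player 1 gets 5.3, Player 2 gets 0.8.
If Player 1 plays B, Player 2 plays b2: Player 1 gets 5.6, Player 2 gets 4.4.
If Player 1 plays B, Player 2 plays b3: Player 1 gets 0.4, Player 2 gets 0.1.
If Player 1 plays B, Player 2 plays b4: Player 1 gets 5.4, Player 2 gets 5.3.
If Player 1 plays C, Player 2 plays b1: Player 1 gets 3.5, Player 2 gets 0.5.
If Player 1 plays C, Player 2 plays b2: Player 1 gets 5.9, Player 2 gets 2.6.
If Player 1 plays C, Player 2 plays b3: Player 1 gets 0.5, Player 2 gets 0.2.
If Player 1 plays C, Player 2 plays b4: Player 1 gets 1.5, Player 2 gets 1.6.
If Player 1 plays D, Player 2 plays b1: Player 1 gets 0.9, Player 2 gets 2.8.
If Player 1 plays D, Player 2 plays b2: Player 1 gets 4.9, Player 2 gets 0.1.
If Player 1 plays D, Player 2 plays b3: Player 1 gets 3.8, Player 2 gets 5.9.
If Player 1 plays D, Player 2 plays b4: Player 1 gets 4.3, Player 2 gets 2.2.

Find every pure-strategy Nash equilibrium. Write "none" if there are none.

Pure-strategy Nash equilibria: (A, b2); (B, b4); (D, b3)

For each player, find the best response to each opponent profile; mutual best responses are the pure NE.
Player 1 against b1: payoffs 6, 5.3, 3.5, 0.9 → best response A.
Player 1 against b2: payoffs 6, 5.6, 5.9, 4.9 → best response A.
Player 1 against b3: payoffs 2.9, 0.4, 0.5, 3.8 → best response D.
Player 1 against b4: payoffs 3.5, 5.4, 1.5, 4.3 → best response B.
Player 2 against A: payoffs 0.3, 5.4, 2.1, 1.2 → best response b2.
Player 2 against B: payoffs 0.8, 4.4, 0.1, 5.3 → best response b4.
Player 2 against C: payoffs 0.5, 2.6, 0.2, 1.6 → best response b2.
Player 2 against D: payoffs 2.8, 0.1, 5.9, 2.2 → best response b3.
Mutual best responses: (A, b2); (B, b4); (D, b3).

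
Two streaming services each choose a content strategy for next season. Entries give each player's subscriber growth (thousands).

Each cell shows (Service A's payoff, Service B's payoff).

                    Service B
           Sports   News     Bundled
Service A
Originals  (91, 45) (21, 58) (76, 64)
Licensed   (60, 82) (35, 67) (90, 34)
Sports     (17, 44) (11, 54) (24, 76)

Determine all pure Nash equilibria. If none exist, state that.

Service A against Sports: payoffs 91, 60, 17 → best response Originals.
Service A against News: payoffs 21, 35, 11 → best response Licensed.
Service A against Bundled: payoffs 76, 90, 24 → best response Licensed.
Service B against Originals: payoffs 45, 58, 64 → best response Bundled.
Service B against Licensed: payoffs 82, 67, 34 → best response Sports.
Service B against Sports: payoffs 44, 54, 76 → best response Bundled.
No profile is a mutual best response for all players.

This game has no pure Nash equilibrium.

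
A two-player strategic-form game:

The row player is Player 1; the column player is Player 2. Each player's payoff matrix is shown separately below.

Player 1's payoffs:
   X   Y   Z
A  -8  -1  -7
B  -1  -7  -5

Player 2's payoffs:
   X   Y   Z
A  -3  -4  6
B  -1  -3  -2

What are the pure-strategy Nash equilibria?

Player 1 against X: payoffs -8, -1 → best response B.
Player 1 against Y: payoffs -1, -7 → best response A.
Player 1 against Z: payoffs -7, -5 → best response B.
Player 2 against A: payoffs -3, -4, 6 → best response Z.
Player 2 against B: payoffs -1, -3, -2 → best response X.
Mutual best responses: (B, X).

The unique pure-strategy Nash equilibrium is (B, X).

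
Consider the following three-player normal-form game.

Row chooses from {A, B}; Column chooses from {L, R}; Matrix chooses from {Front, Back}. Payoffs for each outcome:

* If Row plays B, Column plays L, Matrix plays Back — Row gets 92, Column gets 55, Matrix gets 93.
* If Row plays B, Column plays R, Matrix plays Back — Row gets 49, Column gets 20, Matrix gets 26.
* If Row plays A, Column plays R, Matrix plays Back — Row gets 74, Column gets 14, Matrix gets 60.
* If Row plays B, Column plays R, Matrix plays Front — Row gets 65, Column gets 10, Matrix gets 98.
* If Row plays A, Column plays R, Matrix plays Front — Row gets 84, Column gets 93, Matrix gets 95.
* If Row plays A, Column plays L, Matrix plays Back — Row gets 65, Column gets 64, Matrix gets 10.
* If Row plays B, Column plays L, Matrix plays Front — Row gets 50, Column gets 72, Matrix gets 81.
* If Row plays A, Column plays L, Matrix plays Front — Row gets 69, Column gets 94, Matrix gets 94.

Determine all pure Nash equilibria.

Row against (L, Front): payoffs 69, 50 → best response A.
Row against (L, Back): payoffs 65, 92 → best response B.
Row against (R, Front): payoffs 84, 65 → best response A.
Row against (R, Back): payoffs 74, 49 → best response A.
Column against (A, Front): payoffs 94, 93 → best response L.
Column against (A, Back): payoffs 64, 14 → best response L.
Column against (B, Front): payoffs 72, 10 → best response L.
Column against (B, Back): payoffs 55, 20 → best response L.
Matrix against (A, L): payoffs 94, 10 → best response Front.
Matrix against (A, R): payoffs 95, 60 → best response Front.
Matrix against (B, L): payoffs 81, 93 → best response Back.
Matrix against (B, R): payoffs 98, 26 → best response Front.
Mutual best responses: (A, L, Front); (B, L, Back).

The pure Nash equilibria are (A, L, Front), (B, L, Back).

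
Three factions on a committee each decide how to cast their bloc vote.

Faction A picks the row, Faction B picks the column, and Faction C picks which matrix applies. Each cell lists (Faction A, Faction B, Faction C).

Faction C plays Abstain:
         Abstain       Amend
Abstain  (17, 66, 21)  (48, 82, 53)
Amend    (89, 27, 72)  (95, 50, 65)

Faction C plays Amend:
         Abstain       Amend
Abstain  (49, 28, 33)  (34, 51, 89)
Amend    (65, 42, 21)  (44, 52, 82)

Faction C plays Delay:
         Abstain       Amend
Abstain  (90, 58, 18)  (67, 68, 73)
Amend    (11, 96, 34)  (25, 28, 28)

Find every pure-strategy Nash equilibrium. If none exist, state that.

The unique pure-strategy Nash equilibrium is (Amend, Amend, Amend).

Check each profile: it is a Nash equilibrium iff no player can strictly gain by switching unilaterally.
(Abstain, Abstain, Abstain): Faction A can switch to Amend (17 → 89). Not NE.
(Abstain, Abstain, Amend): Faction A can switch to Amend (49 → 65). Not NE.
(Abstain, Abstain, Delay): Faction B can switch to Amend (58 → 68). Not NE.
(Abstain, Amend, Abstain): Faction A can switch to Amend (48 → 95). Not NE.
(Abstain, Amend, Amend): Faction A can switch to Amend (34 → 44). Not NE.
(Abstain, Amend, Delay): Faction C can switch to Amend (73 → 89). Not NE.
(Amend, Amend, Amend): Faction A gets 44, best alternative 34; Faction B gets 52, best alternative 42; Faction C gets 82, best alternative 65. No profitable deviation — NE.
(The remaining 5 profiles each have a profitable deviation by the same check.)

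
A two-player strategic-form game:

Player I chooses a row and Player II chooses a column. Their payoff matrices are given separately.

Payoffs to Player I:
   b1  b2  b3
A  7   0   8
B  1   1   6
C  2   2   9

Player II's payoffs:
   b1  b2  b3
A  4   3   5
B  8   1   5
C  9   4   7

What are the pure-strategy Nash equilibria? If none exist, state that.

Player I against b1: payoffs 7, 1, 2 → best response A.
Player I against b2: payoffs 0, 1, 2 → best response C.
Player I against b3: payoffs 8, 6, 9 → best response C.
Player II against A: payoffs 4, 3, 5 → best response b3.
Player II against B: payoffs 8, 1, 5 → best response b1.
Player II against C: payoffs 9, 4, 7 → best response b1.
No profile is a mutual best response for all players.

There is no pure-strategy Nash equilibrium.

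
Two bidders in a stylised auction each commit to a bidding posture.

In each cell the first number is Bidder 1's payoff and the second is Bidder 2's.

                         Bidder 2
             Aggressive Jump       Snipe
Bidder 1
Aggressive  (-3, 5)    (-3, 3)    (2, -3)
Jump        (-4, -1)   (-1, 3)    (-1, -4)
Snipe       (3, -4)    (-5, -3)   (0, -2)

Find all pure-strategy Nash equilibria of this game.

Mark each player's best response to every combination of opponents' strategies; a profile where every player is best-responding is a pure Nash equilibrium.
Bidder 1 against Aggressive: payoffs -3, -4, 3 → best response Snipe.
Bidder 1 against Jump: payoffs -3, -1, -5 → best response Jump.
Bidder 1 against Snipe: payoffs 2, -1, 0 → best response Aggressive.
Bidder 2 against Aggressive: payoffs 5, 3, -3 → best response Aggressive.
Bidder 2 against Jump: payoffs -1, 3, -4 → best response Jump.
Bidder 2 against Snipe: payoffs -4, -3, -2 → best response Snipe.
Mutual best responses: (Jump, Jump).

Pure NE: (Jump, Jump)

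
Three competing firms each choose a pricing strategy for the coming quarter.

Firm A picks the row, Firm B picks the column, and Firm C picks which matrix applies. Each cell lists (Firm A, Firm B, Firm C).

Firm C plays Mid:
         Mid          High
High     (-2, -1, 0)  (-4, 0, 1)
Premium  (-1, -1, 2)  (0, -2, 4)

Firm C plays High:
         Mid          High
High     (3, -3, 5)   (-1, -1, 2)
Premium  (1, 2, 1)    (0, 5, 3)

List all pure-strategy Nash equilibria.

Pure NE: (Premium, Mid, Mid)

Mark each player's best response to every combination of opponents' strategies; a profile where every player is best-responding is a pure Nash equilibrium.
Firm A against (Mid, Mid): payoffs -2, -1 → best response Premium.
Firm A against (Mid, High): payoffs 3, 1 → best response High.
Firm A against (High, Mid): payoffs -4, 0 → best response Premium.
Firm A against (High, High): payoffs -1, 0 → best response Premium.
Firm B against (High, Mid): payoffs -1, 0 → best response High.
Firm B against (High, High): payoffs -3, -1 → best response High.
Firm B against (Premium, Mid): payoffs -1, -2 → best response Mid.
Firm B against (Premium, High): payoffs 2, 5 → best response High.
Firm C against (High, Mid): payoffs 0, 5 → best response High.
Firm C against (High, High): payoffs 1, 2 → best response High.
Firm C against (Premium, Mid): payoffs 2, 1 → best response Mid.
Firm C against (Premium, High): payoffs 4, 3 → best response Mid.
Mutual best responses: (Premium, Mid, Mid).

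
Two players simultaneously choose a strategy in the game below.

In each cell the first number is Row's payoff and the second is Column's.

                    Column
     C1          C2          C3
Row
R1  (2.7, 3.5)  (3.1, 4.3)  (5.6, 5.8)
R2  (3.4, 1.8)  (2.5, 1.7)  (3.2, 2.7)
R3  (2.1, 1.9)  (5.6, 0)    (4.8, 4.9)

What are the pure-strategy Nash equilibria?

(R1, C1): Row can switch to R2 (2.7 → 3.4). Not NE.
(R1, C2): Row can switch to R3 (3.1 → 5.6). Not NE.
(R1, C3): Row gets 5.6, best alternative 4.8; Column gets 5.8, best alternative 4.3. No profitable deviation — NE.
(R2, C1): Column can switch to C3 (1.8 → 2.7). Not NE.
(R2, C2): Row can switch to R1 (2.5 → 3.1). Not NE.
(R2, C3): Row can switch to R1 (3.2 → 5.6). Not NE.
(R3, C1): Row can switch to R1 (2.1 → 2.7). Not NE.
(R3, C2): Column can switch to C1 (0 → 1.9). Not NE.
(R3, C3): Row can switch to R1 (4.8 → 5.6). Not NE.

The unique pure-strategy Nash equilibrium is (R1, C3).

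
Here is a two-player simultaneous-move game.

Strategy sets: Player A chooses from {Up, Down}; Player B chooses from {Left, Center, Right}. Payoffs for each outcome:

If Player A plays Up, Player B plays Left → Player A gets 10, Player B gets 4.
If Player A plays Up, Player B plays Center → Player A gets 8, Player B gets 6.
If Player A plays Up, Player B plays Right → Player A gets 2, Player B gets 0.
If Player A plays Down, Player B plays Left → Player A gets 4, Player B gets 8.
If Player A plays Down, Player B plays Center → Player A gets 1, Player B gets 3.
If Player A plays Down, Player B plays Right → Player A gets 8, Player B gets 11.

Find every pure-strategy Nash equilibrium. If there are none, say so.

Pure-strategy Nash equilibria: (Up, Center), (Down, Right)

Check each profile: it is a Nash equilibrium iff no player can strictly gain by switching unilaterally.
(Up, Left): Player B can switch to Center (4 → 6). Not NE.
(Up, Center): Player A gets 8, best alternative 1; Player B gets 6, best alternative 4. No profitable deviation — NE.
(Up, Right): Player A can switch to Down (2 → 8). Not NE.
(Down, Left): Player A can switch to Up (4 → 10). Not NE.
(Down, Center): Player A can switch to Up (1 → 8). Not NE.
(Down, Right): Player A gets 8, best alternative 2; Player B gets 11, best alternative 8. No profitable deviation — NE.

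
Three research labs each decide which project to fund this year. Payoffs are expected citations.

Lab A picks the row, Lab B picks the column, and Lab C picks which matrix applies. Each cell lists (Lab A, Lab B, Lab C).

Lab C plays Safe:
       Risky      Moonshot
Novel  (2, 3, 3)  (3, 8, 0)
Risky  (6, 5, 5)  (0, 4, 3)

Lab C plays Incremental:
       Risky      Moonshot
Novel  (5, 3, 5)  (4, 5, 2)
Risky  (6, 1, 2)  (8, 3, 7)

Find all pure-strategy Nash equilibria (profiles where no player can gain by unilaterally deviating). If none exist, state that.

Mark each player's best response to every combination of opponents' strategies; a profile where every player is best-responding is a pure Nash equilibrium.
Lab A against (Risky, Safe): payoffs 2, 6 → best response Risky.
Lab A against (Risky, Incremental): payoffs 5, 6 → best response Risky.
Lab A against (Moonshot, Safe): payoffs 3, 0 → best response Novel.
Lab A against (Moonshot, Incremental): payoffs 4, 8 → best response Risky.
Lab B against (Novel, Safe): payoffs 3, 8 → best response Moonshot.
Lab B against (Novel, Incremental): payoffs 3, 5 → best response Moonshot.
Lab B against (Risky, Safe): payoffs 5, 4 → best response Risky.
Lab B against (Risky, Incremental): payoffs 1, 3 → best response Moonshot.
Lab C against (Novel, Risky): payoffs 3, 5 → best response Incremental.
Lab C against (Novel, Moonshot): payoffs 0, 2 → best response Incremental.
Lab C against (Risky, Risky): payoffs 5, 2 → best response Safe.
Lab C against (Risky, Moonshot): payoffs 3, 7 → best response Incremental.
Mutual best responses: (Risky, Risky, Safe); (Risky, Moonshot, Incremental).

The pure Nash equilibria are (Risky, Risky, Safe), (Risky, Moonshot, Incremental).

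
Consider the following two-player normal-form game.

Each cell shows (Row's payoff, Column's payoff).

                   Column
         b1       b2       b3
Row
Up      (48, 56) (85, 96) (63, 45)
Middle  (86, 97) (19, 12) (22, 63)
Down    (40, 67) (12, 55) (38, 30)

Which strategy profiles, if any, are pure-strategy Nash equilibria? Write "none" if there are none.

The pure Nash equilibria are (Up, b2), (Middle, b1).

Mark each player's best response to every combination of opponents' strategies; a profile where every player is best-responding is a pure Nash equilibrium.
Row against b1: payoffs 48, 86, 40 → best response Middle.
Row against b2: payoffs 85, 19, 12 → best response Up.
Row against b3: payoffs 63, 22, 38 → best response Up.
Column against Up: payoffs 56, 96, 45 → best response b2.
Column against Middle: payoffs 97, 12, 63 → best response b1.
Column against Down: payoffs 67, 55, 30 → best response b1.
Mutual best responses: (Up, b2); (Middle, b1).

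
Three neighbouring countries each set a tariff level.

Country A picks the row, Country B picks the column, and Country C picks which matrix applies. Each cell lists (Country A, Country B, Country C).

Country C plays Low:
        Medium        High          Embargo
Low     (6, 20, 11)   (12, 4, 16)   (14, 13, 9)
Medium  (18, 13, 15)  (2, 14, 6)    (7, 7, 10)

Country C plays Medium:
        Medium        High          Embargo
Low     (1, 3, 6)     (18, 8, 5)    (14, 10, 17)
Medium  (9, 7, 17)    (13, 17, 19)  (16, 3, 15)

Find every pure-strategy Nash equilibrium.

Country A against (Medium, Low): payoffs 6, 18 → best response Medium.
Country A against (Medium, Medium): payoffs 1, 9 → best response Medium.
Country A against (High, Low): payoffs 12, 2 → best response Low.
Country A against (High, Medium): payoffs 18, 13 → best response Low.
Country A against (Embargo, Low): payoffs 14, 7 → best response Low.
Country A against (Embargo, Medium): payoffs 14, 16 → best response Medium.
Country B against (Low, Low): payoffs 20, 4, 13 → best response Medium.
Country B against (Low, Medium): payoffs 3, 8, 10 → best response Embargo.
Country B against (Medium, Low): payoffs 13, 14, 7 → best response High.
Country B against (Medium, Medium): payoffs 7, 17, 3 → best response High.
Country C against (Low, Medium): payoffs 11, 6 → best response Low.
Country C against (Low, High): payoffs 16, 5 → best response Low.
Country C against (Low, Embargo): payoffs 9, 17 → best response Medium.
Country C against (Medium, Medium): payoffs 15, 17 → best response Medium.
Country C against (Medium, High): payoffs 6, 19 → best response Medium.
Country C against (Medium, Embargo): payoffs 10, 15 → best response Medium.
No profile is a mutual best response for all players.

none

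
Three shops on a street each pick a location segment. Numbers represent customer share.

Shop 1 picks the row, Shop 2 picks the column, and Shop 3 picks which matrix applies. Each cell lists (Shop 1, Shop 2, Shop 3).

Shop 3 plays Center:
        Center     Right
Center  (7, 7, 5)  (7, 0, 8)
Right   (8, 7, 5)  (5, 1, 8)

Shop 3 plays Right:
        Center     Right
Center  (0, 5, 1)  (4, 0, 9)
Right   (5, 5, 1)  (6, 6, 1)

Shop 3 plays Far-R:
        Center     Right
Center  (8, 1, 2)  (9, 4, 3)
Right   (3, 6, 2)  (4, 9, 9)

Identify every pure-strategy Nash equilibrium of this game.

The unique pure-strategy Nash equilibrium is (Right, Center, Center).

(Center, Center, Center): Shop 1 can switch to Right (7 → 8). Not NE.
(Center, Center, Right): Shop 1 can switch to Right (0 → 5). Not NE.
(Center, Center, Far-R): Shop 2 can switch to Right (1 → 4). Not NE.
(Center, Right, Center): Shop 2 can switch to Center (0 → 7). Not NE.
(Center, Right, Right): Shop 1 can switch to Right (4 → 6). Not NE.
(Center, Right, Far-R): Shop 3 can switch to Center (3 → 8). Not NE.
(Right, Center, Center): Shop 1 gets 8, best alternative 7; Shop 2 gets 7, best alternative 1; Shop 3 gets 5, best alternative 2. No profitable deviation — NE.
(The remaining 5 profiles each have a profitable deviation by the same check.)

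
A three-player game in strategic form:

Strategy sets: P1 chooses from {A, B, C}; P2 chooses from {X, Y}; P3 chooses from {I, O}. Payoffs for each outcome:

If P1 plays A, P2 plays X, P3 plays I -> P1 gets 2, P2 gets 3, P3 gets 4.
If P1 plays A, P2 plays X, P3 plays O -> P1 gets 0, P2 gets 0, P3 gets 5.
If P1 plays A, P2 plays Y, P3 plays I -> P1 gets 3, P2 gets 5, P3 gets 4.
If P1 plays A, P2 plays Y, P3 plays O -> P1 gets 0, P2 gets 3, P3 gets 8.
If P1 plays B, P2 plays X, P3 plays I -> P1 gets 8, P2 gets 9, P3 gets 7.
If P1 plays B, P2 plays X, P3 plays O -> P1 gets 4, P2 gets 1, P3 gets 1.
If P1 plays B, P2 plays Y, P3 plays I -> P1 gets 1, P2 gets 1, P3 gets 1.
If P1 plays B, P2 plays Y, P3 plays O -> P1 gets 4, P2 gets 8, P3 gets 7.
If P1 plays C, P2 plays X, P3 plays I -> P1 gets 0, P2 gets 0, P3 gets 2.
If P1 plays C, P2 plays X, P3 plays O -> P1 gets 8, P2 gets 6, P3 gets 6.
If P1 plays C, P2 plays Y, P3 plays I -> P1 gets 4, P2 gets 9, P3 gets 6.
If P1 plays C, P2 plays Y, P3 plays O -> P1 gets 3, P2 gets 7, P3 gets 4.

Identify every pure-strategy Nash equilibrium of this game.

Pure-strategy Nash equilibria: (B, X, I), (B, Y, O), (C, Y, I)

(A, X, I): P1 can switch to B (2 → 8). Not NE.
(A, X, O): P1 can switch to B (0 → 4). Not NE.
(A, Y, I): P1 can switch to C (3 → 4). Not NE.
(A, Y, O): P1 can switch to B (0 → 4). Not NE.
(B, X, I): P1 gets 8, best alternative 2; P2 gets 9, best alternative 1; P3 gets 7, best alternative 1. No profitable deviation — NE.
(B, X, O): P1 can switch to C (4 → 8). Not NE.
(B, Y, I): P1 can switch to A (1 → 3). Not NE.
(B, Y, O): P1 gets 4, best alternative 3; P2 gets 8, best alternative 1; P3 gets 7, best alternative 1. No profitable deviation — NE.
(C, X, I): P1 can switch to A (0 → 2). Not NE.
(C, X, O): P2 can switch to Y (6 → 7). Not NE.
(C, Y, I): P1 gets 4, best alternative 3; P2 gets 9, best alternative 0; P3 gets 6, best alternative 4. No profitable deviation — NE.
(C, Y, O): P1 can switch to B (3 → 4). Not NE.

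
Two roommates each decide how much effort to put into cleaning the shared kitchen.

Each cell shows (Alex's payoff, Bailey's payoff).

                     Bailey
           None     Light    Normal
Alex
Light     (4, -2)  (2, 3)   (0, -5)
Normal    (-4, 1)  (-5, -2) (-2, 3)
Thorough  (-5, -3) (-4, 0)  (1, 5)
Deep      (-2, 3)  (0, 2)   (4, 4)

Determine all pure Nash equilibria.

(Light, Light) and (Deep, Normal)

Alex against None: payoffs 4, -4, -5, -2 → best response Light.
Alex against Light: payoffs 2, -5, -4, 0 → best response Light.
Alex against Normal: payoffs 0, -2, 1, 4 → best response Deep.
Bailey against Light: payoffs -2, 3, -5 → best response Light.
Bailey against Normal: payoffs 1, -2, 3 → best response Normal.
Bailey against Thorough: payoffs -3, 0, 5 → best response Normal.
Bailey against Deep: payoffs 3, 2, 4 → best response Normal.
Mutual best responses: (Light, Light); (Deep, Normal).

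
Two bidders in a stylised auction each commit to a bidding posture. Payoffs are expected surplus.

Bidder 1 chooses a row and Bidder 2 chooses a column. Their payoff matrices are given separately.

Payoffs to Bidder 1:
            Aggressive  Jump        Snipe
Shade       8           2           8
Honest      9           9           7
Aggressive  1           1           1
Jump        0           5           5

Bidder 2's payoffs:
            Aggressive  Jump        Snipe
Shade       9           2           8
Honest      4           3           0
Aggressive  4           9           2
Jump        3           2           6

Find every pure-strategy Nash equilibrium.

(Shade, Aggressive): Bidder 1 can switch to Honest (8 → 9). Not NE.
(Shade, Jump): Bidder 1 can switch to Honest (2 → 9). Not NE.
(Shade, Snipe): Bidder 2 can switch to Aggressive (8 → 9). Not NE.
(Honest, Aggressive): Bidder 1 gets 9, best alternative 8; Bidder 2 gets 4, best alternative 3. No profitable deviation — NE.
(Honest, Jump): Bidder 2 can switch to Aggressive (3 → 4). Not NE.
(Honest, Snipe): Bidder 1 can switch to Shade (7 → 8). Not NE.
(Aggressive, Aggressive): Bidder 1 can switch to Shade (1 → 8). Not NE.
(Aggressive, Jump): Bidder 1 can switch to Shade (1 → 2). Not NE.
(Aggressive, Snipe): Bidder 1 can switch to Shade (1 → 8). Not NE.
(Jump, Aggressive): Bidder 1 can switch to Shade (0 → 8). Not NE.
(Jump, Jump): Bidder 1 can switch to Honest (5 → 9). Not NE.
(Jump, Snipe): Bidder 1 can switch to Shade (5 → 8). Not NE.

The unique pure-strategy Nash equilibrium is (Honest, Aggressive).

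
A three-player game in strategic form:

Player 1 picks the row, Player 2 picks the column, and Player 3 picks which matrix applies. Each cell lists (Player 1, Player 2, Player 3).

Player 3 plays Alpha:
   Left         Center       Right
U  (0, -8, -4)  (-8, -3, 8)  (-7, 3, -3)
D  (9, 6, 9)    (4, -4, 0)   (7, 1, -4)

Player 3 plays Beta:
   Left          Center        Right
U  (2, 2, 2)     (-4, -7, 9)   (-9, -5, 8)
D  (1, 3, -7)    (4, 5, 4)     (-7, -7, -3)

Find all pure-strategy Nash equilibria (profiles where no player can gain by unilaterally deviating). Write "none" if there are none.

Player 1 against (Left, Alpha): payoffs 0, 9 → best response D.
Player 1 against (Left, Beta): payoffs 2, 1 → best response U.
Player 1 against (Center, Alpha): payoffs -8, 4 → best response D.
Player 1 against (Center, Beta): payoffs -4, 4 → best response D.
Player 1 against (Right, Alpha): payoffs -7, 7 → best response D.
Player 1 against (Right, Beta): payoffs -9, -7 → best response D.
Player 2 against (U, Alpha): payoffs -8, -3, 3 → best response Right.
Player 2 against (U, Beta): payoffs 2, -7, -5 → best response Left.
Player 2 against (D, Alpha): payoffs 6, -4, 1 → best response Left.
Player 2 against (D, Beta): payoffs 3, 5, -7 → best response Center.
Player 3 against (U, Left): payoffs -4, 2 → best response Beta.
Player 3 against (U, Center): payoffs 8, 9 → best response Beta.
Player 3 against (U, Right): payoffs -3, 8 → best response Beta.
Player 3 against (D, Left): payoffs 9, -7 → best response Alpha.
Player 3 against (D, Center): payoffs 0, 4 → best response Beta.
Player 3 against (D, Right): payoffs -4, -3 → best response Beta.
Mutual best responses: (U, Left, Beta); (D, Left, Alpha); (D, Center, Beta).

The pure Nash equilibria are (U, Left, Beta); (D, Left, Alpha); (D, Center, Beta).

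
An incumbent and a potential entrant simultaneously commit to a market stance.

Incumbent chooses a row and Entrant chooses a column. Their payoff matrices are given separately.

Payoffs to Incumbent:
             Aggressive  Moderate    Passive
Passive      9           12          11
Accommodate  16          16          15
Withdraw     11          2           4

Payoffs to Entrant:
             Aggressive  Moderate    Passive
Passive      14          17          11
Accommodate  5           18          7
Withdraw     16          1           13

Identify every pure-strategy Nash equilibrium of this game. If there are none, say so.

(Accommodate, Moderate)

Incumbent against Aggressive: payoffs 9, 16, 11 → best response Accommodate.
Incumbent against Moderate: payoffs 12, 16, 2 → best response Accommodate.
Incumbent against Passive: payoffs 11, 15, 4 → best response Accommodate.
Entrant against Passive: payoffs 14, 17, 11 → best response Moderate.
Entrant against Accommodate: payoffs 5, 18, 7 → best response Moderate.
Entrant against Withdraw: payoffs 16, 1, 13 → best response Aggressive.
Mutual best responses: (Accommodate, Moderate).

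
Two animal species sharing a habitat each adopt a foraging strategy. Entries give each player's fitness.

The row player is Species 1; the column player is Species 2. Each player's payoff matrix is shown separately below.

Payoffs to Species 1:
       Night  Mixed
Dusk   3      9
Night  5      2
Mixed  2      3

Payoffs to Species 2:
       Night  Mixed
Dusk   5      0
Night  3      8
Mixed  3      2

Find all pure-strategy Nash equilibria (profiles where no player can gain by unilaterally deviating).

Check each profile: it is a Nash equilibrium iff no player can strictly gain by switching unilaterally.
(Dusk, Night): Species 1 can switch to Night (3 → 5). Not NE.
(Dusk, Mixed): Species 2 can switch to Night (0 → 5). Not NE.
(Night, Night): Species 2 can switch to Mixed (3 → 8). Not NE.
(Night, Mixed): Species 1 can switch to Dusk (2 → 9). Not NE.
(Mixed, Night): Species 1 can switch to Dusk (2 → 3). Not NE.
(Mixed, Mixed): Species 1 can switch to Dusk (3 → 9). Not NE.

This game has no pure Nash equilibrium.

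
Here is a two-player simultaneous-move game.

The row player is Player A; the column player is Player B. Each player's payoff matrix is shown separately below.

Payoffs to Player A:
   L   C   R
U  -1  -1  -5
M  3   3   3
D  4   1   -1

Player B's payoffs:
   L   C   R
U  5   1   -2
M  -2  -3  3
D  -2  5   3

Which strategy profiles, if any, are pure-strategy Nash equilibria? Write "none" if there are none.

(U, L): Player A can switch to M (-1 → 3). Not NE.
(U, C): Player A can switch to M (-1 → 3). Not NE.
(U, R): Player A can switch to M (-5 → 3). Not NE.
(M, L): Player A can switch to D (3 → 4). Not NE.
(M, C): Player B can switch to L (-3 → -2). Not NE.
(M, R): Player A gets 3, best alternative -1; Player B gets 3, best alternative -2. No profitable deviation — NE.
(D, L): Player B can switch to C (-2 → 5). Not NE.
(D, C): Player A can switch to M (1 → 3). Not NE.
(D, R): Player A can switch to M (-1 → 3). Not NE.

(M, R)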